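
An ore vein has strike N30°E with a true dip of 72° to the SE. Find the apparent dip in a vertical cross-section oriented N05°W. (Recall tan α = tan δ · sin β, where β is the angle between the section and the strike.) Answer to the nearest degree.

The section lies 35° from the strike.
tan(apparent dip) = tan 72° · sin 35° = 1.7653
apparent dip = arctan 1.7653 = 60.47°

60°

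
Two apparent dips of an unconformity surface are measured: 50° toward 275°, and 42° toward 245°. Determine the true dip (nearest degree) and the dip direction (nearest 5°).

true dip 51°, dip direction 285°

Each apparent-dip line lies in the plane. As unit vectors (x east, y north, z up), v₁ plunges 50°→275° and v₂ plunges 42°→245°.
n = v₁ × v₂ = (-0.278, 0.087, 0.239) (taken with n_z > 0).
tan δ = √(n_x²+n_y²)/n_z = 0.292/0.239, so δ = 50.7°.
Dip direction = azimuth of (n_x, n_y) = atan2(-0.278, 0.087) = 287°.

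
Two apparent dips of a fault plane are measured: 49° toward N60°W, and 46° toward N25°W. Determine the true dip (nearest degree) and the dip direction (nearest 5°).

true dip 49°, dip direction 310°

The two traces are lines in the plane: v₁ = (sin 300°·cos 49°, cos 300°·cos 49°, −sin 49°), v₂ = (sin 335°·cos 46°, cos 335°·cos 46°, −sin 46°).
n = v₁ × v₂ = (-0.239, 0.187, 0.261) (taken with n_z > 0).
True dip = arccos(n_z / |n|) = arccos(0.6524) = 49.3°.
The horizontal component of n points toward azimuth atan2(n_x, n_y) = 308°, the dip direction.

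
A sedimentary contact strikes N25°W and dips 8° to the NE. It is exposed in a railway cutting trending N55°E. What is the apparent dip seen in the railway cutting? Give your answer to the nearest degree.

Angle between strike (N25°W) and section (N55°E): β = 80°.
tan α = tan 8° × sin 80° = 0.1405 × 0.9848 = 0.1384
α = arctan(0.1384) = 7.88°

8°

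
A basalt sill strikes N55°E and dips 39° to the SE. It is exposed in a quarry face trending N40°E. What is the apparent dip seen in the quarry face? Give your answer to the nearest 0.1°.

11.8°

Angle between strike (N55°E) and section (N40°E): β = 15°.
tan(apparent dip) = tan 39° · sin 15° = 0.2096
α = arctan(0.2096) = 11.84°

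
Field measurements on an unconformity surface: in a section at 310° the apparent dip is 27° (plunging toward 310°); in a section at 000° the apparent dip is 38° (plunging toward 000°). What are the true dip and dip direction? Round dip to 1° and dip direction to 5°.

true dip 38°, dip direction 000°

Each apparent-dip line lies in the plane. As unit vectors (x east, y north, z up), v₁ plunges 27°→310° and v₂ plunges 38°→000°.
The plane normal is n = v₁ × v₂ ∝ (-0.005, 0.420, 0.538).
tan δ = √(n_x²+n_y²)/n_z = 0.420/0.538, so δ = 38.0°.
The horizontal component of n points toward azimuth atan2(n_x, n_y) = 359°, the dip direction.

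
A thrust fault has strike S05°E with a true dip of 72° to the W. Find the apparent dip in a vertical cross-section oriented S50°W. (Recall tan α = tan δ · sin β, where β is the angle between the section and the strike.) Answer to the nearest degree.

68°

Angle between strike (S05°E) and section (S50°W): β = 55°.
tan α = tan 72° × sin 55° = 3.0777 × 0.8192 = 2.5211
α = arctan(2.5211) = 68.36°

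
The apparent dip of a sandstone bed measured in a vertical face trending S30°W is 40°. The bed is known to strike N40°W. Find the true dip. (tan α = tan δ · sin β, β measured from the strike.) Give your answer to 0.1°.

41.8°

The section is 70° from the strike.
tan δ = tan α / sin β = tan 40° / sin 70° = 0.8391 / 0.9397 = 0.8930
δ = arctan(0.8930) = 41.76°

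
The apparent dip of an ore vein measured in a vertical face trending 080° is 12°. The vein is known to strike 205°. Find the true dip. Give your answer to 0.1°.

The section is 55° from the strike.
tan δ = tan α / sin β = tan 12° / sin 55° = 0.2126 / 0.8192 = 0.2595
δ = arctan(0.2595) = 14.55°

14.5°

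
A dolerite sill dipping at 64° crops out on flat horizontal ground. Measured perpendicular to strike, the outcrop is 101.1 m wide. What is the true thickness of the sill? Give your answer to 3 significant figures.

90.9 m

True thickness t = w · sin(dip) = 101.1 × sin 64°
t = 101.1 × 0.8988 = 90.868 m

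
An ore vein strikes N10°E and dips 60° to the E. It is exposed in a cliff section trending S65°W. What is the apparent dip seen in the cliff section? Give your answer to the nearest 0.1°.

54.8°

The strike is N10°E and the section trends S65°W; the acute angle between them is β = 55°.
tan α = tan 60° × sin 55° = 1.7321 × 0.8192 = 1.4188
apparent dip = arctan 1.4188 = 54.82°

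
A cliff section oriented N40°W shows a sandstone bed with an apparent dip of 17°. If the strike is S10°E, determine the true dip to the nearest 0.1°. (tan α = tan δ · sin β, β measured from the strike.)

The section is 30° from the strike.
tan(true dip) = tan 17° / sin 30° = 0.6115
δ = arctan(0.6115) = 31.44°

31.4°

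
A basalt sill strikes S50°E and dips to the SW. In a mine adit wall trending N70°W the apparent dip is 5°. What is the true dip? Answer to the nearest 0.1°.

14.3°

The section is 20° from the strike.
tan δ = tan α / sin β = tan 5° / sin 20° = 0.0875 / 0.3420 = 0.2558
true dip = arctan 0.2558 = 14.35°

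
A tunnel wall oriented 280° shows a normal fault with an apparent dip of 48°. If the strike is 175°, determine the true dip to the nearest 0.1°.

49.0°

The section is 75° from the strike.
tan(true dip) = tan 48° / sin 75° = 1.1498
δ = arctan(1.1498) = 48.99°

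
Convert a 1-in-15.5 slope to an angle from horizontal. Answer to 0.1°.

3.7°

tan θ = 1/15.5 = 0.0645
θ = arctan(0.0645) = 3.69°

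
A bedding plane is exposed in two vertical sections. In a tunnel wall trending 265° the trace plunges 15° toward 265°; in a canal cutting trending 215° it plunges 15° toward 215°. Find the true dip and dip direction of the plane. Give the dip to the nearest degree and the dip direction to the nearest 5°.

Each apparent-dip line lies in the plane. As unit vectors (x east, y north, z up), v₁ plunges 15°→265° and v₂ plunges 15°→215°.
The plane normal is n = v₁ × v₂ ∝ (-0.183, -0.106, 0.715).
True dip = arccos(n_z / |n|) = arccos(0.9590) = 16.5°.
Dip direction = atan2(-0.183, -0.106) = 240° (azimuth of n's horizontal projection).

true dip 16°, dip direction 240°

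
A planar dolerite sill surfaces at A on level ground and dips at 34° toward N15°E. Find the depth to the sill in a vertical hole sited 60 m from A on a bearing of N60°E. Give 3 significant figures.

The hole lies 45° from the dip direction, so the down-dip offset is 60 × cos 45° = 42.43 m.
Depth = down-dip offset × tan(dip) = 42.43 × tan 34° = 42.43 × 0.6745
Depth = 28.62 m

28.6 m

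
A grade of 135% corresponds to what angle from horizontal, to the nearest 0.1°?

53.5°

tan θ = 135/100 = 1.3500
θ = arctan(1.3500) = 53.47°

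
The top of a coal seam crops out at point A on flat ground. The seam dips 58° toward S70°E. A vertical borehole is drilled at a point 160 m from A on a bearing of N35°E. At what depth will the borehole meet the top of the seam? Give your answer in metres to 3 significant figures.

The hole lies 75° from the dip direction, so the down-dip offset is 160 × cos 75° = 41.41 m.
Depth = down-dip offset × tan(dip) = 41.41 × tan 58° = 41.41 × 1.6003
Depth = 66.27 m

66.3 m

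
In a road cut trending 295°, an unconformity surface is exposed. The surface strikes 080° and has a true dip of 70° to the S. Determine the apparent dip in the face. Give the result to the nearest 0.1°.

The section lies 35° from the strike.
tan α = tan 70° × sin 35° = 2.7475 × 0.5736 = 1.5759
α = arctan(1.5759) = 57.60°

57.6°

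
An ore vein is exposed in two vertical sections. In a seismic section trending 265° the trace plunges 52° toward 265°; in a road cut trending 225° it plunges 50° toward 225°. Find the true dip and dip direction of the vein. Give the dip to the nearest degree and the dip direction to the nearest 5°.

The two traces are lines in the plane: v₁ = (sin 265°·cos 52°, cos 265°·cos 52°, −sin 52°), v₂ = (sin 225°·cos 50°, cos 225°·cos 50°, −sin 50°).
The plane normal is n = v₁ × v₂ ∝ (-0.317, -0.112, 0.254).
True dip = arccos(n_z / |n|) = arccos(0.6034) = 52.9°.
Dip direction = azimuth of (n_x, n_y) = atan2(-0.317, -0.112) = 251°.

true dip 53°, dip direction 250°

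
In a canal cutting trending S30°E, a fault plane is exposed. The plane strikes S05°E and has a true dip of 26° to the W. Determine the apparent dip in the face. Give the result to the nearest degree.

12°

The section lies 25° from the strike.
tan α = tan 26° × sin 25° = 0.4877 × 0.4226 = 0.2061
α = arctan(0.2061) = 11.65°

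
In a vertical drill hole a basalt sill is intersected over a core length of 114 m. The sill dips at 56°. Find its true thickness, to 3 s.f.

63.7 m

True thickness t = h · cos(dip) = 114 × cos 56°
t = 114 × 0.5592 = 63.748 m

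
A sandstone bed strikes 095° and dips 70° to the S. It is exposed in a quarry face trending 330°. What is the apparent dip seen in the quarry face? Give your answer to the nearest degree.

66°

Angle between strike (095°) and section (330°): β = 55°.
tan(apparent dip) = tan 70° · sin 55° = 2.2506
α = arctan(2.2506) = 66.04°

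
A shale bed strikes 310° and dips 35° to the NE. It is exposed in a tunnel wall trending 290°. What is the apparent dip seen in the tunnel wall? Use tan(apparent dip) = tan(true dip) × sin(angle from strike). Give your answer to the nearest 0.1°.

The section lies 20° from the strike.
tan α = tan 35° × sin 20° = 0.7002 × 0.3420 = 0.2395
apparent dip = arctan 0.2395 = 13.47°

13.5°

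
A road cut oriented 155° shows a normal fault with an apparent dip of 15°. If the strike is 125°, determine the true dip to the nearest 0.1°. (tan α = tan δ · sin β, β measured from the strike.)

β = acute angle between strike 125° and section 155° = 30°.
tan(true dip) = tan 15° / sin 30° = 0.5359
δ = arctan(0.5359) = 28.19°

28.2°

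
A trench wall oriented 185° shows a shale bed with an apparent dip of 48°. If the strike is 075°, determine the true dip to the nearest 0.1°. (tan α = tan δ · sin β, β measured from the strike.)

The section is 70° from the strike.
tan δ = tan α / sin β = tan 48° / sin 70° = 1.1106 / 0.9397 = 1.1819
true dip = arctan 1.1819 = 49.77°

49.8°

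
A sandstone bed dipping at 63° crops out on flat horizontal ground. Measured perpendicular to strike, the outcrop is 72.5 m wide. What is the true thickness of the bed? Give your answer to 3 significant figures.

True thickness t = w · sin(dip) = 72.5 × sin 63°
t = 72.5 × 0.8910 = 64.598 m

64.6 m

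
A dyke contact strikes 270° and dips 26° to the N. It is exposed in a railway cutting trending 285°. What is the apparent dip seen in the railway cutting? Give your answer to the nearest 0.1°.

The section lies 15° from the strike.
tan(apparent dip) = tan 26° · sin 15° = 0.1262
α = arctan(0.1262) = 7.19°

7.2°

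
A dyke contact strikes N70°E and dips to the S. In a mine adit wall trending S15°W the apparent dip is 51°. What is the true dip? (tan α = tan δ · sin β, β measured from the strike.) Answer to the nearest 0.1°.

56.4°

The section is 55° from the strike.
tan(true dip) = tan 51° / sin 55° = 1.5075
δ = arctan(1.5075) = 56.44°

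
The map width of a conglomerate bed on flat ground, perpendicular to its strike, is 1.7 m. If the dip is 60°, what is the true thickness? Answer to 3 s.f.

1.47 m

True thickness t = w · sin(dip) = 1.7 × sin 60°
t = 1.7 × 0.8660 = 1.472 m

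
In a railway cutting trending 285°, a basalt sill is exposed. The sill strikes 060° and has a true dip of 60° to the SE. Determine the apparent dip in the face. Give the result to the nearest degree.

The strike is 060° and the section trends 285°; the acute angle between them is β = 45°.
tan(apparent dip) = tan 60° · sin 45° = 1.2247
α = arctan(1.2247) = 50.77°

51°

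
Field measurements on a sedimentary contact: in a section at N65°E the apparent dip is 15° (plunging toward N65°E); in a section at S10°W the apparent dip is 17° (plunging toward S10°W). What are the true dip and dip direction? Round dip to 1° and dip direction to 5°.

true dip 32°, dip direction 130°

Represent each trace as a vector plunging at its apparent dip toward its trend (east-north-up frame): v₁ = (0.875, 0.408, -0.259), v₂ = (-0.166, -0.942, -0.292).
The plane normal is n = v₁ × v₂ ∝ (0.363, -0.299, 0.757).
True dip = arccos(n_z / |n|) = arccos(0.8493) = 31.9°.
Dip direction = azimuth of (n_x, n_y) = atan2(0.363, -0.299) = 129°.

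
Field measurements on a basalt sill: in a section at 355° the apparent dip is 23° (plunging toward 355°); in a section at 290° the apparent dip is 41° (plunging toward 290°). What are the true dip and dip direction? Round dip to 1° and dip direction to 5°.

Each apparent-dip line lies in the plane. As unit vectors (x east, y north, z up), v₁ plunges 23°→355° and v₂ plunges 41°→290°.
Cross product v₁ × v₂ gives the pole to the plane: n ∝ (-0.501, 0.224, 0.630).
True dip = arccos(n_z / |n|) = arccos(0.7539) = 41.1°.
The horizontal component of n points toward azimuth atan2(n_x, n_y) = 294°, the dip direction.

true dip 41°, dip direction 295°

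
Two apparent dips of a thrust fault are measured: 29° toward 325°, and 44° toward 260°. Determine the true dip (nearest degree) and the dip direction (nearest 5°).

Each apparent-dip line lies in the plane. As unit vectors (x east, y north, z up), v₁ plunges 29°→325° and v₂ plunges 44°→260°.
n = v₁ × v₂ = (-0.558, -0.005, 0.570) (taken with n_z > 0).
tan δ = √(n_x²+n_y²)/n_z = 0.558/0.570, so δ = 44.4°.
Dip direction = atan2(-0.558, -0.005) = 269° (azimuth of n's horizontal projection).

true dip 44°, dip direction 270°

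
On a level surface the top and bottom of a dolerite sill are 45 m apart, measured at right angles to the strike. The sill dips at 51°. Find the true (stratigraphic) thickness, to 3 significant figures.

35.0 m

True thickness t = w · sin(dip) = 45 × sin 51°
t = 45 × 0.7771 = 34.972 m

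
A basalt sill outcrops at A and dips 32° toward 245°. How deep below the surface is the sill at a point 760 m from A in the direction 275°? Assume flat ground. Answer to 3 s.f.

411 m

The hole lies 30° from the dip direction, so the down-dip offset is 760 × cos 30° = 658.18 m.
Depth = down-dip offset × tan(dip) = 658.18 × tan 32° = 658.18 × 0.6249
Depth = 411.28 m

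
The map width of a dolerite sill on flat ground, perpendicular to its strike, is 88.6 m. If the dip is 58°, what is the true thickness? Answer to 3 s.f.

75.1 m

True thickness t = w · sin(dip) = 88.6 × sin 58°
t = 88.6 × 0.8480 = 75.137 m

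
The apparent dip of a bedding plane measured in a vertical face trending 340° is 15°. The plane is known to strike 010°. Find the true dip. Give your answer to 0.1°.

28.2°

β = acute angle between strike 010° and section 340° = 30°.
tan δ = tan α / sin β = tan 15° / sin 30° = 0.2679 / 0.5000 = 0.5359
δ = arctan(0.5359) = 28.19°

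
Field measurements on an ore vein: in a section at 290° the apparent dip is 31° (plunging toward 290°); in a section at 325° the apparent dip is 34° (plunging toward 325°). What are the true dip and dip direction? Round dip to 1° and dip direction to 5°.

Represent each trace as a vector plunging at its apparent dip toward its trend (east-north-up frame): v₁ = (-0.805, 0.293, -0.515), v₂ = (-0.476, 0.679, -0.559).
The plane normal is n = v₁ × v₂ ∝ (-0.186, 0.206, 0.408).
Dip δ = arctan(|n_h|/n_z) = arctan(0.277/0.408) = 34.2°.
The horizontal component of n points toward azimuth atan2(n_x, n_y) = 318°, the dip direction.

true dip 34°, dip direction 320°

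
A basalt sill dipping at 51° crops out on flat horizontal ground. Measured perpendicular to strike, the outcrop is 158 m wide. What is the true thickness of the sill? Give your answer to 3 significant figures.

True thickness t = w · sin(dip) = 158 × sin 51°
t = 158 × 0.7771 = 122.789 m

123 m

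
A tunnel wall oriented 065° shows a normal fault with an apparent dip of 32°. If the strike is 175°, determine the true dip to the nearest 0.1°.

The section is 70° from the strike.
tan δ = tan α / sin β = tan 32° / sin 70° = 0.6249 / 0.9397 = 0.6650
true dip = arctan 0.6650 = 33.62°

33.6°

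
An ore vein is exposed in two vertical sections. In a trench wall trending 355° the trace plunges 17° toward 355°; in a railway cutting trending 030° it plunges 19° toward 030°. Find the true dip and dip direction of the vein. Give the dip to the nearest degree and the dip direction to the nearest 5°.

Each apparent-dip line lies in the plane. As unit vectors (x east, y north, z up), v₁ plunges 17°→355° and v₂ plunges 19°→030°.
The plane normal is n = v₁ × v₂ ∝ (0.071, 0.165, 0.519).
True dip = arccos(n_z / |n|) = arccos(0.9448) = 19.1°.
Dip direction = atan2(0.071, 0.165) = 23° (azimuth of n's horizontal projection).

true dip 19°, dip direction 025°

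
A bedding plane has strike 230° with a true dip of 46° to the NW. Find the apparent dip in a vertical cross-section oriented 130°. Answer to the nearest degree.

The section lies 80° from the strike.
tan α = tan 46° × sin 80° = 1.0355 × 0.9848 = 1.0198
apparent dip = arctan 1.0198 = 45.56°

46°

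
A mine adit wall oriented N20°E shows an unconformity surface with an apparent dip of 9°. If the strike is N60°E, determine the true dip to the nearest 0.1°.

β = acute angle between strike N60°E and section N20°E = 40°.
tan δ = tan α / sin β = tan 9° / sin 40° = 0.1584 / 0.6428 = 0.2464
true dip = arctan 0.2464 = 13.84°

13.8°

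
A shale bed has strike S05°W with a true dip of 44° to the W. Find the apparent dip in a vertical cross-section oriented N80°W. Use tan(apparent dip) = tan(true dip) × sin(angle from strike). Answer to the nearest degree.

The strike is S05°W and the section trends N80°W; the acute angle between them is β = 85°.
tan α = tan 44° × sin 85° = 0.9657 × 0.9962 = 0.9620
apparent dip = arctan 0.9620 = 43.89°

44°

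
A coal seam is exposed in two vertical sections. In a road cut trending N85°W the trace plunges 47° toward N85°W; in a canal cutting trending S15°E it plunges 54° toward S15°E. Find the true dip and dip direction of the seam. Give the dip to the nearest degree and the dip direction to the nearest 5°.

true dip 65°, dip direction 215°

Each apparent-dip line lies in the plane. As unit vectors (x east, y north, z up), v₁ plunges 47°→N85°W and v₂ plunges 54°→S15°E.
The plane normal is n = v₁ × v₂ ∝ (-0.463, -0.661, 0.377).
True dip = arccos(n_z / |n|) = arccos(0.4229) = 65.0°.
The horizontal component of n points toward azimuth atan2(n_x, n_y) = 215°, the dip direction.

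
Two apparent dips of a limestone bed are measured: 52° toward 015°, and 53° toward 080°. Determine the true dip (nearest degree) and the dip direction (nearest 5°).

true dip 57°, dip direction 050°

Each apparent-dip line lies in the plane. As unit vectors (x east, y north, z up), v₁ plunges 52°→015° and v₂ plunges 53°→080°.
The plane normal is n = v₁ × v₂ ∝ (0.393, 0.340, 0.336).
tan δ = √(n_x²+n_y²)/n_z = 0.519/0.336, so δ = 57.1°.
The horizontal component of n points toward azimuth atan2(n_x, n_y) = 49°, the dip direction.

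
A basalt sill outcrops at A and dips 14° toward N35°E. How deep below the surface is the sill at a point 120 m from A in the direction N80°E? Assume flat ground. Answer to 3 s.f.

21.2 m

The hole lies 45° from the dip direction, so the down-dip offset is 120 × cos 45° = 84.85 m.
Depth = down-dip offset × tan(dip) = 84.85 × tan 14° = 84.85 × 0.2493
Depth = 21.16 m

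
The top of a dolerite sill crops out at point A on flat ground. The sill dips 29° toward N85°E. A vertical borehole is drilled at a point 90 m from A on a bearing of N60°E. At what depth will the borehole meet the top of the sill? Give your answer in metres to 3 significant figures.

45.2 m

The hole lies 25° from the dip direction, so the down-dip offset is 90 × cos 25° = 81.57 m.
Depth = down-dip offset × tan(dip) = 81.57 × tan 29° = 81.57 × 0.5543
Depth = 45.21 m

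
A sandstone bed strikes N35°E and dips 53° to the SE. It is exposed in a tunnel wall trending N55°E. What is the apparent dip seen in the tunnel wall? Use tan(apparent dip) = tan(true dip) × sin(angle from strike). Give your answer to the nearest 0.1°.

The section lies 20° from the strike.
tan(apparent dip) = tan 53° · sin 20° = 0.4539
apparent dip = arctan 0.4539 = 24.41°

24.4°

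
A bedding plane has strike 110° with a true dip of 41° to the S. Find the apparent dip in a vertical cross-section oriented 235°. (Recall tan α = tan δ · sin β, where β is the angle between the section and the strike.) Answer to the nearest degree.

The section lies 55° from the strike.
tan α = tan 41° × sin 55° = 0.8693 × 0.8192 = 0.7121
apparent dip = arctan 0.7121 = 35.45°

35°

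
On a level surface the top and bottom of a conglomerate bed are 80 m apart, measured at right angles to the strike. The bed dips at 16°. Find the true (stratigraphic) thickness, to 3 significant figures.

True thickness t = w · sin(dip) = 80 × sin 16°
t = 80 × 0.2756 = 22.051 m

22.1 m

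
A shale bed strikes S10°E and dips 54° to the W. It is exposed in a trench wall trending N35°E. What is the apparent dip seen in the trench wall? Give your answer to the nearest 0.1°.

44.2°

The section lies 45° from the strike.
tan(apparent dip) = tan 54° · sin 45° = 0.9732
apparent dip = arctan 0.9732 = 44.22°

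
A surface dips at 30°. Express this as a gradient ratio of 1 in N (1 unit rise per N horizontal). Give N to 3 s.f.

1 : N means tan θ = 1/N, so N = 1/tan 30° = 1/0.5774

1 in 1.73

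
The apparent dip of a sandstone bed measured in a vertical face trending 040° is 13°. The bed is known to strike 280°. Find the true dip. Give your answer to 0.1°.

14.9°

The section is 60° from the strike.
tan δ = tan α / sin β = tan 13° / sin 60° = 0.2309 / 0.8660 = 0.2666
true dip = arctan 0.2666 = 14.93°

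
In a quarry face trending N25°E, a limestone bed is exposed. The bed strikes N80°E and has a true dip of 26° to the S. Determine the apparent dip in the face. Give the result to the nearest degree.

The section lies 55° from the strike.
tan α = tan 26° × sin 55° = 0.4877 × 0.8192 = 0.3995
α = arctan(0.3995) = 21.78°

22°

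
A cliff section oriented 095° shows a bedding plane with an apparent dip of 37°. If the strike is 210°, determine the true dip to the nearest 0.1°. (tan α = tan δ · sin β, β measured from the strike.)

39.7°

The section is 65° from the strike.
tan δ = tan α / sin β = tan 37° / sin 65° = 0.7536 / 0.9063 = 0.8315
δ = arctan(0.8315) = 39.74°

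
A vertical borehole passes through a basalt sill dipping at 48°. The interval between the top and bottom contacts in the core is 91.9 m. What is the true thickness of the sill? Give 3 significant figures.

True thickness t = h · cos(dip) = 91.9 × cos 48°
t = 91.9 × 0.6691 = 61.493 m

61.5 m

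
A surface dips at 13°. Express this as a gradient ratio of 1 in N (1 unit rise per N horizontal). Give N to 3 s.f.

1 in 4.33

1 : N means tan θ = 1/N, so N = 1/tan 13° = 1/0.2309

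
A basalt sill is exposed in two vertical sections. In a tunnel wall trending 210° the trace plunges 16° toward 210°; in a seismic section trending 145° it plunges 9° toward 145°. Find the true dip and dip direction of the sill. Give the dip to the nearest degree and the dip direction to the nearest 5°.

Each apparent-dip line lies in the plane. As unit vectors (x east, y north, z up), v₁ plunges 16°→210° and v₂ plunges 9°→145°.
The plane normal is n = v₁ × v₂ ∝ (-0.093, -0.231, 0.860).
tan δ = √(n_x²+n_y²)/n_z = 0.249/0.860, so δ = 16.2°.
Dip direction = azimuth of (n_x, n_y) = atan2(-0.093, -0.231) = 202°.

true dip 16°, dip direction 200°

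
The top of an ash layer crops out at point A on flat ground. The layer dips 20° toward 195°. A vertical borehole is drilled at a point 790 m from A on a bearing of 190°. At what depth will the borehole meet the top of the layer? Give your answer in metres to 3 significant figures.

286 m

The hole lies 5° from the dip direction, so the down-dip offset is 790 × cos 5° = 786.99 m.
Depth = down-dip offset × tan(dip) = 786.99 × tan 20° = 786.99 × 0.3640
Depth = 286.44 m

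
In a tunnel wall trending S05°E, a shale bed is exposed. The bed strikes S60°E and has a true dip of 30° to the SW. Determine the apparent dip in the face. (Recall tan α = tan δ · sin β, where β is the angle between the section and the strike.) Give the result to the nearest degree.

Angle between strike (S60°E) and section (S05°E): β = 55°.
tan α = tan 30° × sin 55° = 0.5774 × 0.8192 = 0.4729
α = arctan(0.4729) = 25.31°

25°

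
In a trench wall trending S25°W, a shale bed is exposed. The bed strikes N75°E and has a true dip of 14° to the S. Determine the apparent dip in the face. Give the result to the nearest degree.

11°

Angle between strike (N75°E) and section (S25°W): β = 50°.
tan α = tan 14° × sin 50° = 0.2493 × 0.7660 = 0.1910
apparent dip = arctan 0.1910 = 10.81°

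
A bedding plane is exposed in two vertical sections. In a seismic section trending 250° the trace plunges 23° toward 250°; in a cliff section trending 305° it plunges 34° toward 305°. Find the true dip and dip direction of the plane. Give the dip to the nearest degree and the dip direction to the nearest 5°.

true dip 34°, dip direction 300°

The two traces are lines in the plane: v₁ = (sin 250°·cos 23°, cos 250°·cos 23°, −sin 23°), v₂ = (sin 305°·cos 34°, cos 305°·cos 34°, −sin 34°).
Cross product v₁ × v₂ gives the pole to the plane: n ∝ (-0.362, 0.218, 0.625).
True dip = arccos(n_z / |n|) = arccos(0.8284) = 34.1°.
Dip direction = azimuth of (n_x, n_y) = atan2(-0.362, 0.218) = 301°.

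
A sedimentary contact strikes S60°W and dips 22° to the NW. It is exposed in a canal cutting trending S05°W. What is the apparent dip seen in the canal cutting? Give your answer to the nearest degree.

The strike is S60°W and the section trends S05°W; the acute angle between them is β = 55°.
tan(apparent dip) = tan 22° · sin 55° = 0.3310
α = arctan(0.3310) = 18.31°

18°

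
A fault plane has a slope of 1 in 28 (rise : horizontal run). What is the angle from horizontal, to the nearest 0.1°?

tan θ = 1/28 = 0.0357
θ = arctan(0.0357) = 2.05°

2.0°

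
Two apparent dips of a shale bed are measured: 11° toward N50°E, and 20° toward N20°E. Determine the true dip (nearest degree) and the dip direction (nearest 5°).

true dip 24°, dip direction 345°

Represent each trace as a vector plunging at its apparent dip toward its trend (east-north-up frame): v₁ = (0.752, 0.631, -0.191), v₂ = (0.321, 0.883, -0.342).
n = v₁ × v₂ = (-0.047, 0.196, 0.461) (taken with n_z > 0).
tan δ = √(n_x²+n_y²)/n_z = 0.201/0.461, so δ = 23.6°.
Dip direction = azimuth of (n_x, n_y) = atan2(-0.047, 0.196) = 346°.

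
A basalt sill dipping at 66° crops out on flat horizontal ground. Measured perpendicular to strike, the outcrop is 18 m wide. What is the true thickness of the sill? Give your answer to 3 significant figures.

True thickness t = w · sin(dip) = 18 × sin 66°
t = 18 × 0.9135 = 16.444 m

16.4 m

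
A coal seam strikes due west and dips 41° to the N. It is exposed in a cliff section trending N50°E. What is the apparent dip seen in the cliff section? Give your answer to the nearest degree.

29°

The strike is due west and the section trends N50°E; the acute angle between them is β = 40°.
tan α = tan 41° × sin 40° = 0.8693 × 0.6428 = 0.5588
apparent dip = arctan 0.5588 = 29.20°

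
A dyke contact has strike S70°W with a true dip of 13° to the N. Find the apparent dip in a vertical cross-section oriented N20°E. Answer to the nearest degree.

10°

The section lies 50° from the strike.
tan(apparent dip) = tan 13° · sin 50° = 0.1769
α = arctan(0.1769) = 10.03°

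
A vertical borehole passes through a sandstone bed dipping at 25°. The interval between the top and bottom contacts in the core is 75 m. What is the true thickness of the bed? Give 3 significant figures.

True thickness t = h · cos(dip) = 75 × cos 25°
t = 75 × 0.9063 = 67.973 m

68.0 m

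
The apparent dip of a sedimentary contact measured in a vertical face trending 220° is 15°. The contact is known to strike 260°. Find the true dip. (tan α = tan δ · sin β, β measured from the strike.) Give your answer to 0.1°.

The section is 40° from the strike.
tan(true dip) = tan 15° / sin 40° = 0.4169
true dip = arctan 0.4169 = 22.63°

22.6°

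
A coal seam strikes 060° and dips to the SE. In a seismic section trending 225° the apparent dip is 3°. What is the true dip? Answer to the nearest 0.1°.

The section is 15° from the strike.
tan(true dip) = tan 3° / sin 15° = 0.2025
δ = arctan(0.2025) = 11.45°

11.4°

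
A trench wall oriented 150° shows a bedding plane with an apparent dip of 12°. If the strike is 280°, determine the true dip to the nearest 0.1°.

15.5°

β = acute angle between strike 280° and section 150° = 50°.
tan(true dip) = tan 12° / sin 50° = 0.2775
true dip = arctan 0.2775 = 15.51°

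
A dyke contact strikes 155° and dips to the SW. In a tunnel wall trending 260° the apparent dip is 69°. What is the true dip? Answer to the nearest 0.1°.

β = acute angle between strike 155° and section 260° = 75°.
tan(true dip) = tan 69° / sin 75° = 2.6970
true dip = arctan 2.6970 = 69.66°

69.7°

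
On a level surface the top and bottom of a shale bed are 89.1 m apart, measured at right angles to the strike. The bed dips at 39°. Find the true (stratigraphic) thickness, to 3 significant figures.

56.1 m

True thickness t = w · sin(dip) = 89.1 × sin 39°
t = 89.1 × 0.6293 = 56.072 m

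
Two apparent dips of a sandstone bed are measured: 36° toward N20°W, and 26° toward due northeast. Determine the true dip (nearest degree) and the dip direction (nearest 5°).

true dip 37°, dip direction 355°

Each apparent-dip line lies in the plane. As unit vectors (x east, y north, z up), v₁ plunges 36°→N20°W and v₂ plunges 26°→due northeast.
The plane normal is n = v₁ × v₂ ∝ (-0.040, 0.495, 0.659).
tan δ = √(n_x²+n_y²)/n_z = 0.496/0.659, so δ = 37.0°.
Dip direction = atan2(-0.040, 0.495) = 355° (azimuth of n's horizontal projection).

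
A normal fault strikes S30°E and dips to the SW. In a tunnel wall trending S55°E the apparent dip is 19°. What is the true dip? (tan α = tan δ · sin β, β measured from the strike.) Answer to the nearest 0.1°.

39.2°

The section is 25° from the strike.
tan δ = tan α / sin β = tan 19° / sin 25° = 0.3443 / 0.4226 = 0.8147
true dip = arctan 0.8147 = 39.17°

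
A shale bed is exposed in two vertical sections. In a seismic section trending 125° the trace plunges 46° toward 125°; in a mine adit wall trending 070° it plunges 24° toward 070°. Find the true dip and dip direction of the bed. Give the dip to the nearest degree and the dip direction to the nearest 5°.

Each apparent-dip line lies in the plane. As unit vectors (x east, y north, z up), v₁ plunges 46°→125° and v₂ plunges 24°→070°.
n = v₁ × v₂ = (0.387, -0.386, 0.520) (taken with n_z > 0).
True dip = arccos(n_z / |n|) = arccos(0.6892) = 46.4°.
The horizontal component of n points toward azimuth atan2(n_x, n_y) = 135°, the dip direction.

true dip 46°, dip direction 135°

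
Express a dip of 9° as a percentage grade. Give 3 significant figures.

15.8%

grade % = 100 × tan 9° = 100 × 0.1584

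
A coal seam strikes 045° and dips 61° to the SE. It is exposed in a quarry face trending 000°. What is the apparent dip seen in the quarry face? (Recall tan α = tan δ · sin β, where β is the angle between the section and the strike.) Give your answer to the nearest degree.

52°

The strike is 045° and the section trends 000°; the acute angle between them is β = 45°.
tan(apparent dip) = tan 61° · sin 45° = 1.2757
α = arctan(1.2757) = 51.91°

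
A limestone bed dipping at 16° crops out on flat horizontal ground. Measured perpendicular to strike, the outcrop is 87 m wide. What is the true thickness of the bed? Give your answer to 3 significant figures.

24.0 m

True thickness t = w · sin(dip) = 87 × sin 16°
t = 87 × 0.2756 = 23.980 m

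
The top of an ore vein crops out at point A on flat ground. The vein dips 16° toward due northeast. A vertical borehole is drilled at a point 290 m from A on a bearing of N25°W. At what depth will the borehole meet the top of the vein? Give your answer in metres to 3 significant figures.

28.4 m

The hole lies 70° from the dip direction, so the down-dip offset is 290 × cos 70° = 99.19 m.
Depth = down-dip offset × tan(dip) = 99.19 × tan 16° = 99.19 × 0.2867
Depth = 28.44 m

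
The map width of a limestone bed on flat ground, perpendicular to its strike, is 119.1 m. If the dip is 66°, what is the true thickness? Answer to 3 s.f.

True thickness t = w · sin(dip) = 119.1 × sin 66°
t = 119.1 × 0.9135 = 108.803 m

109 m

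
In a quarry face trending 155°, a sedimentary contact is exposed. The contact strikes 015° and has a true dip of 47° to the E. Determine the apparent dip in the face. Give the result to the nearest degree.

Angle between strike (015°) and section (155°): β = 40°.
tan(apparent dip) = tan 47° · sin 40° = 0.6893
apparent dip = arctan 0.6893 = 34.58°

35°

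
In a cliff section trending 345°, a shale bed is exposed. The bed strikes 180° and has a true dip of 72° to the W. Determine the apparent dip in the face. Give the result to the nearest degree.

39°

Angle between strike (180°) and section (345°): β = 15°.
tan(apparent dip) = tan 72° · sin 15° = 0.7966
apparent dip = arctan 0.7966 = 38.54°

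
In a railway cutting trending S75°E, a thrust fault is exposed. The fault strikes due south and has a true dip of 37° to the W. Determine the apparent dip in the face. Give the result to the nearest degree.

The section lies 75° from the strike.
tan(apparent dip) = tan 37° · sin 75° = 0.7279
α = arctan(0.7279) = 36.05°

36°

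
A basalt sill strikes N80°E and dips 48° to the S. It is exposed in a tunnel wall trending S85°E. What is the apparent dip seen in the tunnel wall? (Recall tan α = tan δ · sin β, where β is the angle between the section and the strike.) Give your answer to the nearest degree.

16°

Angle between strike (N80°E) and section (S85°E): β = 15°.
tan(apparent dip) = tan 48° · sin 15° = 0.2874
α = arctan(0.2874) = 16.04°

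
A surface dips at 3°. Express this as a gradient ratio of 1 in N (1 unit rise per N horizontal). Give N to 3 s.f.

1 in 19.1

1 : N means tan θ = 1/N, so N = 1/tan 3° = 1/0.0524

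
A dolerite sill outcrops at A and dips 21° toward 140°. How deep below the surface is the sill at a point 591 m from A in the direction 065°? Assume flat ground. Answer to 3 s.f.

58.7 m

The hole lies 75° from the dip direction, so the down-dip offset is 591 × cos 75° = 152.96 m.
Depth = down-dip offset × tan(dip) = 152.96 × tan 21° = 152.96 × 0.3839
Depth = 58.72 m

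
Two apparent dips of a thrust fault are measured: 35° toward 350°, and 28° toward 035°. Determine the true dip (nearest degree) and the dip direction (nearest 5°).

true dip 35°, dip direction 355°

The two traces are lines in the plane: v₁ = (sin 350°·cos 35°, cos 350°·cos 35°, −sin 35°), v₂ = (sin 35°·cos 28°, cos 35°·cos 28°, −sin 28°).
The plane normal is n = v₁ × v₂ ∝ (-0.036, 0.357, 0.511).
tan δ = √(n_x²+n_y²)/n_z = 0.359/0.511, so δ = 35.1°.
Dip direction = azimuth of (n_x, n_y) = atan2(-0.036, 0.357) = 354°.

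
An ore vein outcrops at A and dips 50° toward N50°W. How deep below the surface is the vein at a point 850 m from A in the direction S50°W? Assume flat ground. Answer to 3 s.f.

The hole lies 80° from the dip direction, so the down-dip offset is 850 × cos 80° = 147.60 m.
Depth = down-dip offset × tan(dip) = 147.60 × tan 50° = 147.60 × 1.1918
Depth = 175.90 m

176 m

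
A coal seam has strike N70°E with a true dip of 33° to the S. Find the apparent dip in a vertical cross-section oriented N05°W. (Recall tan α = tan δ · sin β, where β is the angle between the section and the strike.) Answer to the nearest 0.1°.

The section lies 75° from the strike.
tan(apparent dip) = tan 33° · sin 75° = 0.6273
α = arctan(0.6273) = 32.10°

32.1°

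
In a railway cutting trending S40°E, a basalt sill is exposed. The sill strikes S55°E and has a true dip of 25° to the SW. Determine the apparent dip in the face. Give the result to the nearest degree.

The section lies 15° from the strike.
tan α = tan 25° × sin 15° = 0.4663 × 0.2588 = 0.1207
apparent dip = arctan 0.1207 = 6.88°

7°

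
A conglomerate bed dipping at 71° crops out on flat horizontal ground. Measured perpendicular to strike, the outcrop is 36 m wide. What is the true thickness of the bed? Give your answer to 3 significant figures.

True thickness t = w · sin(dip) = 36 × sin 71°
t = 36 × 0.9455 = 34.039 m

34.0 m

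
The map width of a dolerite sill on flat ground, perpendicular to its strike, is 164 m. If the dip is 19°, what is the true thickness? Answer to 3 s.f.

True thickness t = w · sin(dip) = 164 × sin 19°
t = 164 × 0.3256 = 53.393 m

53.4 m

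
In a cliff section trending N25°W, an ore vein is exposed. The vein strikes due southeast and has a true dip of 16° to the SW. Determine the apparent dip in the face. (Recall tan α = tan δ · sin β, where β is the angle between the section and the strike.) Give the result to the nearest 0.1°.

5.6°

Angle between strike (due southeast) and section (N25°W): β = 20°.
tan(apparent dip) = tan 16° · sin 20° = 0.0981
α = arctan(0.0981) = 5.60°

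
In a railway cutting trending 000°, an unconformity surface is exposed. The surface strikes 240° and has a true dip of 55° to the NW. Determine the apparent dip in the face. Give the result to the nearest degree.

Angle between strike (240°) and section (000°): β = 60°.
tan(apparent dip) = tan 55° · sin 60° = 1.2368
α = arctan(1.2368) = 51.04°

51°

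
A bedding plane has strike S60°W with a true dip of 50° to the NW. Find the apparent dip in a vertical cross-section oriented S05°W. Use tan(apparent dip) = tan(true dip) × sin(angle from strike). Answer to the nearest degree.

44°

Angle between strike (S60°W) and section (S05°W): β = 55°.
tan(apparent dip) = tan 50° · sin 55° = 0.9762
α = arctan(0.9762) = 44.31°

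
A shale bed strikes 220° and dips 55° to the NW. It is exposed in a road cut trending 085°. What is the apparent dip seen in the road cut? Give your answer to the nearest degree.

The section lies 45° from the strike.
tan α = tan 55° × sin 45° = 1.4281 × 0.7071 = 1.0099
α = arctan(1.0099) = 45.28°

45°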